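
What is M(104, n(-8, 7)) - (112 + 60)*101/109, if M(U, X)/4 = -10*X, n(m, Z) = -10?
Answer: 26228/109 ≈ 240.62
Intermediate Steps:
M(U, X) = -40*X (M(U, X) = 4*(-10*X) = -40*X)
M(104, n(-8, 7)) - (112 + 60)*101/109 = -40*(-10) - (112 + 60)*101/109 = 400 - 172*101*(1/109) = 400 - 172*101/109 = 400 - 1*17372/109 = 400 - 17372/109 = 26228/109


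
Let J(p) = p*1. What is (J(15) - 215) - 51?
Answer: -251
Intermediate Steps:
J(p) = p
(J(15) - 215) - 51 = (15 - 215) - 51 = -200 - 51 = -251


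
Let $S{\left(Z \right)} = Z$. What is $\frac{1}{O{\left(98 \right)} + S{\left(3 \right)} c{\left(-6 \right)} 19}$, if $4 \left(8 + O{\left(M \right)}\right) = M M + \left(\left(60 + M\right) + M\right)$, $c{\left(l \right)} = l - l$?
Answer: $\frac{1}{2457} \approx 0.000407$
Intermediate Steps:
$c{\left(l \right)} = 0$
$O{\left(M \right)} = 7 + \frac{M}{2} + \frac{M^{2}}{4}$ ($O{\left(M \right)} = -8 + \frac{M M + \left(\left(60 + M\right) + M\right)}{4} = -8 + \frac{M^{2} + \left(60 + 2 M\right)}{4} = -8 + \frac{60 + M^{2} + 2 M}{4} = -8 + \left(15 + \frac{M}{2} + \frac{M^{2}}{4}\right) = 7 + \frac{M}{2} + \frac{M^{2}}{4}$)
$\frac{1}{O{\left(98 \right)} + S{\left(3 \right)} c{\left(-6 \right)} 19} = \frac{1}{\left(7 + \frac{1}{2} \cdot 98 + \frac{98^{2}}{4}\right) + 3 \cdot 0 \cdot 19} = \frac{1}{\left(7 + 49 + \frac{1}{4} \cdot 9604\right) + 0 \cdot 19} = \frac{1}{\left(7 + 49 + 2401\right) + 0} = \frac{1}{2457 + 0} = \frac{1}{2457}$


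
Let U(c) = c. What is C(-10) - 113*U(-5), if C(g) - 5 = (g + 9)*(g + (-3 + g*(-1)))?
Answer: 573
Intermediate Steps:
C(g) = -22 - 3*g (C(g) = 5 + (g + 9)*(g + (-3 + g*(-1))) = 5 + (9 + g)*(g + (-3 - g)) = 5 + (9 + g)*(-3) = 5 + (-27 - 3*g) = -22 - 3*g)
C(-10) - 113*U(-5) = (-22 - 3*(-10)) - 113*(-5) = (-22 + 30) + 565 = 8 + 565 = 573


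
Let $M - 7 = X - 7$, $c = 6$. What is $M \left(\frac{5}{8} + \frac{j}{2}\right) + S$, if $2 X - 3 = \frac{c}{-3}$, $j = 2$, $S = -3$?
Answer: $- \frac{35}{16} \approx -2.1875$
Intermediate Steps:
$X = \frac{1}{2}$ ($X = \frac{3}{2} + \frac{6 \frac{1}{-3}}{2} = \frac{3}{2} + \frac{6 \left(- \frac{1}{3}\right)}{2} = \frac{3}{2} + \frac{1}{2} \left(-2\right) = \frac{3}{2} - 1 = \frac{1}{2} \approx 0.5$)
$M = \frac{1}{2}$ ($M = 7 + \left(\frac{1}{2} - 7\right) = 7 - \frac{13}{2} = \frac{1}{2} \approx 0.5$)
$M \left(\frac{5}{8} + \frac{j}{2}\right) + S = \frac{\frac{5}{8} + \frac{2}{2}}{2} - 3 = \frac{5 \cdot \frac{1}{8} + 2 \cdot \frac{1}{2}}{2} - 3 = \frac{\frac{5}{8} + 1}{2} - 3 = \frac{1}{2} \cdot \frac{13}{8} - 3 = \frac{13}{16} - 3 = - \frac{35}{16}$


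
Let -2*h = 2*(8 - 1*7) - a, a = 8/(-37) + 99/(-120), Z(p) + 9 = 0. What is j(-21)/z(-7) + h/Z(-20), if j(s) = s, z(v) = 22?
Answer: -230209/293040 ≈ -0.78559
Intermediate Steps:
Z(p) = -9 (Z(p) = -9 + 0 = -9)
a = -1541/1480 (a = 8*(-1/37) + 99*(-1/120) = -8/37 - 33/40 = -1541/1480 ≈ -1.0412)
h = -4501/2960 (h = -(2*(8 - 1*7) - 1*(-1541/1480))/2 = -(2*(8 - 7) + 1541/1480)/2 = -(2*1 + 1541/1480)/2 = -(2 + 1541/1480)/2 = -½*4501/1480 = -4501/2960 ≈ -1.5206)
j(-21)/z(-7) + h/Z(-20) = -21/22 - 4501/2960/(-9) = -21*1/22 - 4501/2960*(-⅑) = -21/22 + 4501/26640 = -230209/293040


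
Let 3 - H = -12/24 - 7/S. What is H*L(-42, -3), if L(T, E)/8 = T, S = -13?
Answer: -12936/13 ≈ -995.08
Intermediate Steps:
H = 77/26 (H = 3 - (-12/24 - 7/(-13)) = 3 - (-12*1/24 - 7*(-1/13)) = 3 - (-½ + 7/13) = 3 - 1*1/26 = 3 - 1/26 = 77/26 ≈ 2.9615)
L(T, E) = 8*T
H*L(-42, -3) = 77*(8*(-42))/26 = (77/26)*(-336) = -12936/13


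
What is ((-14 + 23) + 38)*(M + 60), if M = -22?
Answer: 1786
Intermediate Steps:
((-14 + 23) + 38)*(M + 60) = ((-14 + 23) + 38)*(-22 + 60) = (9 + 38)*38 = 47*38 = 1786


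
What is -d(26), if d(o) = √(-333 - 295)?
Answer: -2*I*√157 ≈ -25.06*I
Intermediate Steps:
d(o) = 2*I*√157 (d(o) = √(-628) = 2*I*√157)
-d(26) = -2*I*√157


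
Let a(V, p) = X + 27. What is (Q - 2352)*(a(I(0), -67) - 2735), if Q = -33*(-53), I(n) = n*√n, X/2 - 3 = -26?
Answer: 1660662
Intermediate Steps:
X = -46 (X = 6 + 2*(-26) = 6 - 52 = -46)
I(n) = n^(3/2)
a(V, p) = -19 (a(V, p) = -46 + 27 = -19)
Q = 1749
(Q - 2352)*(a(I(0), -67) - 2735) = (1749 - 2352)*(-19 - 2735) = -603*(-2754) = 1660662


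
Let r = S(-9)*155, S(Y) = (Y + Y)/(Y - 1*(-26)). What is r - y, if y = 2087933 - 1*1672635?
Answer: -7062856/17 ≈ -4.1546e+5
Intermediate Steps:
S(Y) = 2*Y/(26 + Y) (S(Y) = (2*Y)/(Y + 26) = (2*Y)/(26 + Y) = 2*Y/(26 + Y))
y = 415298 (y = 2087933 - 1672635 = 415298)
r = -2790/17 (r = (2*(-9)/(26 - 9))*155 = (2*(-9)/17)*155 = (2*(-9)*(1/17))*155 = -18/17*155 = -2790/17 ≈ -164.12)
r - y = -2790/17 - 1*415298 = -2790/17 - 415298 = -7062856/17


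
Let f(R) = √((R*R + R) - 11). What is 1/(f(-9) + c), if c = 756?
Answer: 756/571475 - √61/571475 ≈ 0.0013092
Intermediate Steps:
f(R) = √(-11 + R + R²) (f(R) = √((R² + R) - 11) = √((R + R²) - 11) = √(-11 + R + R²))
1/(f(-9) + c) = 1/(√(-11 - 9 + (-9)²) + 756) = 1/(√(-11 - 9 + 81) + 756) = 1/(√61 + 756) = 1/(756 + √61)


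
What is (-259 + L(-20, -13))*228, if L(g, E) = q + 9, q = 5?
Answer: -55860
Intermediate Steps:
L(g, E) = 14 (L(g, E) = 5 + 9 = 14)
(-259 + L(-20, -13))*228 = (-259 + 14)*228 = -245*228 = -55860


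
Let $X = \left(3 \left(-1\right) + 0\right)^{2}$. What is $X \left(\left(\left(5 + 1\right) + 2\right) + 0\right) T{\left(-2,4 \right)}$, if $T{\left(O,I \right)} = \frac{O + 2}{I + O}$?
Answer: $0$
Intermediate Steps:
$T{\left(O,I \right)} = \frac{2 + O}{I + O}$
$X = 9$ ($X = \left(-3 + 0\right)^{2} = \left(-3\right)^{2} = 9$)
$X \left(\left(\left(5 + 1\right) + 2\right) + 0\right) T{\left(-2,4 \right)} = 9 \left(\left(\left(5 + 1\right) + 2\right) + 0\right) \frac{2 - 2}{4 - 2} = 9 \left(\left(6 + 2\right) + 0\right) \frac{1}{2} \cdot 0 = 9 \left(8 + 0\right) \frac{1}{2} \cdot 0 = 9 \cdot 8 \cdot 0 = 72 \cdot 0 = 0$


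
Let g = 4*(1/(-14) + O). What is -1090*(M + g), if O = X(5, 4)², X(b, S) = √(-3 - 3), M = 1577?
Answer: -11847210/7 ≈ -1.6925e+6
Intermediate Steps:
X(b, S) = I*√6 (X(b, S) = √(-6) = I*√6)
O = -6 (O = (I*√6)² = -6)
g = -170/7 (g = 4*(1/(-14) - 6) = 4*(-1/14 - 6) = 4*(-85/14) = -170/7 ≈ -24.286)
-1090*(M + g) = -1090*(1577 - 170/7) = -1090*10869/7 = -11847210/7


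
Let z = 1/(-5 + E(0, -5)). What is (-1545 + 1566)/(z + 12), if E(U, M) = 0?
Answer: 105/59 ≈ 1.7797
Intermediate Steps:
z = -⅕ (z = 1/(-5 + 0) = 1/(-5) = -⅕ ≈ -0.20000)
(-1545 + 1566)/(z + 12) = (-1545 + 1566)/(-⅕ + 12) = 21/(59/5) = 21*(5/59) = 105/59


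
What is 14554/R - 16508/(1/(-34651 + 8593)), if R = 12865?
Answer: 5534078708914/12865 ≈ 4.3017e+8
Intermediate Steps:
14554/R - 16508/(1/(-34651 + 8593)) = 14554/12865 - 16508/(1/(-34651 + 8593)) = 14554*(1/12865) - 16508/(1/(-26058)) = 14554/12865 - 16508/(-1/26058) = 14554/12865 - 16508*(-26058) = 14554/12865 + 430165464 = 5534078708914/12865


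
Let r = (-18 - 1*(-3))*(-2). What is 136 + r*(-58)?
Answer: -1604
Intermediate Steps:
r = 30 (r = (-18 + 3)*(-2) = -15*(-2) = 30)
136 + r*(-58) = 136 + 30*(-58) = 136 - 1740 = -1604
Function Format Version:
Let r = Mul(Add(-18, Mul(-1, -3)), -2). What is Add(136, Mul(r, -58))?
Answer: -1604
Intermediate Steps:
r = 30 (r = Mul(Add(-18, 3), -2) = Mul(-15, -2) = 30)
Add(136, Mul(r, -58)) = Add(136, Mul(30, -58)) = Add(136, -1740) = -1604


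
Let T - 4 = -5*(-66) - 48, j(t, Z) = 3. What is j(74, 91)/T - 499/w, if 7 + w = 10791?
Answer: -55181/1542112 ≈ -0.035783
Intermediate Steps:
T = 286 (T = 4 + (-5*(-66) - 48) = 4 + (330 - 48) = 4 + 282 = 286)
w = 10784 (w = -7 + 10791 = 10784)
j(74, 91)/T - 499/w = 3/286 - 499/10784 = -55181/1542112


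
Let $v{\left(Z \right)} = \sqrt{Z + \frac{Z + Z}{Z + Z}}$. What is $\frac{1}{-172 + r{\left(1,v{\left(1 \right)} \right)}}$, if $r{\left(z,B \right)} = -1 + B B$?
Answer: $- \frac{1}{171} \approx -0.005848$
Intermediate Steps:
$v{\left(Z \right)} = \sqrt{1 + Z}$ ($v{\left(Z \right)} = \sqrt{Z + \frac{2 Z}{2 Z}} = \sqrt{Z + 2 Z \frac{1}{2 Z}} = \sqrt{Z + 1} = \sqrt{1 + Z}$)
$r{\left(z,B \right)} = -1 + B^{2}$
$\frac{1}{-172 + r{\left(1,v{\left(1 \right)} \right)}} = \frac{1}{-172 - \left(1 - \left(\sqrt{1 + 1}\right)^{2}\right)} = \frac{1}{-172 - \left(1 - \left(\sqrt{2}\right)^{2}\right)} = \frac{1}{-172 + \left(-1 + 2\right)} = \frac{1}{-172 + 1} = \frac{1}{-171} = - \frac{1}{171}$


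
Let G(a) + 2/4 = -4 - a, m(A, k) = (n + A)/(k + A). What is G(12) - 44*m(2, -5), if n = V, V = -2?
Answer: -33/2 ≈ -16.500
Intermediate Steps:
n = -2
m(A, k) = (-2 + A)/(A + k) (m(A, k) = (-2 + A)/(k + A) = (-2 + A)/(A + k))
G(a) = -9/2 - a (G(a) = -½ + (-4 - a) = -9/2 - a)
G(12) - 44*m(2, -5) = (-9/2 - 1*12) - 44*(-2 + 2)/(2 - 5) = (-9/2 - 12) - 44*0/(-3) = -33/2 - (-44)*0/3 = -33/2 - 44*0 = -33/2 + 0 = -33/2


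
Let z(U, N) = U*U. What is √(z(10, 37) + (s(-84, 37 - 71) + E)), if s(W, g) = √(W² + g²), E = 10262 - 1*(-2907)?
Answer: √(13269 + 2*√2053) ≈ 115.58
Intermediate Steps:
z(U, N) = U²
E = 13169 (E = 10262 + 2907 = 13169)
√(z(10, 37) + (s(-84, 37 - 71) + E)) = √(10² + (√((-84)² + (37 - 71)²) + 13169)) = √(100 + (√(7056 + (-34)²) + 13169)) = √(100 + (√(7056 + 1156) + 13169)) = √(100 + (√8212 + 13169)) = √(100 + (2*√2053 + 13169)) = √(100 + (13169 + 2*√2053)) = √(13269 + 2*√2053)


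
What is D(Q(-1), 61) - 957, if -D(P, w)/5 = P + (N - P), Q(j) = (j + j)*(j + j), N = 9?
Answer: -1002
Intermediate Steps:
Q(j) = 4*j² (Q(j) = (2*j)*(2*j) = 4*j²)
D(P, w) = -45 (D(P, w) = -5*(P + (9 - P)) = -5*9 = -45)
D(Q(-1), 61) - 957 = -45 - 957 = -1002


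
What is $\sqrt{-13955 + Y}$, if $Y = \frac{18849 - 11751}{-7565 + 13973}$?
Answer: $\frac{i \sqrt{3979036119}}{534} \approx 118.13 i$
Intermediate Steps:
$Y = \frac{1183}{1068}$ ($Y = \frac{7098}{6408} = 7098 \cdot \frac{1}{6408} = \frac{1183}{1068} \approx 1.1077$)
$\sqrt{-13955 + Y} = \sqrt{-13955 + \frac{1183}{1068}} = \sqrt{- \frac{14902757}{1068}} = \frac{i \sqrt{3979036119}}{534}$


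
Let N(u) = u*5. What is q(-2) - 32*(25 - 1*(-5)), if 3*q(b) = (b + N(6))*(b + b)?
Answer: -2992/3 ≈ -997.33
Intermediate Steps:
N(u) = 5*u
q(b) = 2*b*(30 + b)/3 (q(b) = ((b + 5*6)*(b + b))/3 = ((b + 30)*(2*b))/3 = ((30 + b)*(2*b))/3 = (2*b*(30 + b))/3 = 2*b*(30 + b)/3)
q(-2) - 32*(25 - 1*(-5)) = (2/3)*(-2)*(30 - 2) - 32*(25 - 1*(-5)) = (2/3)*(-2)*28 - 32*(25 + 5) = -112/3 - 32*30 = -112/3 - 960 = -2992/3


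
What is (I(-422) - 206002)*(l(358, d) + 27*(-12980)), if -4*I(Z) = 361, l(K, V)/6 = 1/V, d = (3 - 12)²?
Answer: 3900262032121/54 ≈ 7.2227e+10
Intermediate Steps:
d = 81 (d = (-9)² = 81)
l(K, V) = 6/V
I(Z) = -361/4 (I(Z) = -¼*361 = -361/4)
(I(-422) - 206002)*(l(358, d) + 27*(-12980)) = (-361/4 - 206002)*(6/81 + 27*(-12980)) = -824369*(6*(1/81) - 350460)/4 = -824369*(2/27 - 350460)/4 = -824369/4*(-9462418/27) = 3900262032121/54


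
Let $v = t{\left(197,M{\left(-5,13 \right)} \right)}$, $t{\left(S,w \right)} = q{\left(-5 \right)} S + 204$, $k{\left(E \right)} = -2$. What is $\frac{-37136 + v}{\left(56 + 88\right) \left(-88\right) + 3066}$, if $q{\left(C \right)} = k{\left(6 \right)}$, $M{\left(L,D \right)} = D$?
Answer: $\frac{6221}{1601} \approx 3.8857$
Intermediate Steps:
$q{\left(C \right)} = -2$
$t{\left(S,w \right)} = 204 - 2 S$ ($t{\left(S,w \right)} = - 2 S + 204 = 204 - 2 S$)
$v = -190$ ($v = 204 - 394 = -190$)
$\frac{-37136 + v}{\left(56 + 88\right) \left(-88\right) + 3066} = \frac{-37136 - 190}{\left(56 + 88\right) \left(-88\right) + 3066} = - \frac{37326}{144 \left(-88\right) + 3066} = - \frac{37326}{-12672 + 3066} = - \frac{37326}{-9606} = \left(-37326\right) \left(- \frac{1}{9606}\right) = \frac{6221}{1601}$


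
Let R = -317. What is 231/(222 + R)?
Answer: -231/95 ≈ -2.4316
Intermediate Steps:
231/(222 + R) = 231/(222 - 317) = 231/(-95) = -1/95*231 = -231/95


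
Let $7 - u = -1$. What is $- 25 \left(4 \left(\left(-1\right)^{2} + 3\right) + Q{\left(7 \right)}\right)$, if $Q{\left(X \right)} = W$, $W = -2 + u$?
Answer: $-550$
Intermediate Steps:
$u = 8$ ($u = 7 - -1 = 7 + 1 = 8$)
$W = 6$ ($W = -2 + 8 = 6$)
$Q{\left(X \right)} = 6$
$- 25 \left(4 \left(\left(-1\right)^{2} + 3\right) + Q{\left(7 \right)}\right) = - 25 \left(4 \left(\left(-1\right)^{2} + 3\right) + 6\right) = - 25 \left(4 \left(1 + 3\right) + 6\right) = - 25 \left(4 \cdot 4 + 6\right) = - 25 \left(16 + 6\right) = \left(-25\right) 22 = -550$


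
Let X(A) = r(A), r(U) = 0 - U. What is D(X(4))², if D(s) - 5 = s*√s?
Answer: (5 - 8*I)² ≈ -39.0 - 80.0*I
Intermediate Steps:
r(U) = -U
X(A) = -A
D(s) = 5 + s^(3/2) (D(s) = 5 + s*√s = 5 + s^(3/2))
D(X(4))² = (5 + (-1*4)^(3/2))² = (5 + (-4)^(3/2))² = (5 - 8*I)²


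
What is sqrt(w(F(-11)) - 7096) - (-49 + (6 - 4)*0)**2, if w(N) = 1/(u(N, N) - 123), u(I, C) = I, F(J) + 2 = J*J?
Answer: -2401 + I*sqrt(28385)/2 ≈ -2401.0 + 84.239*I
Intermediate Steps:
F(J) = -2 + J**2 (F(J) = -2 + J*J = -2 + J**2)
w(N) = 1/(-123 + N) (w(N) = 1/(N - 123) = 1/(-123 + N))
sqrt(w(F(-11)) - 7096) - (-49 + (6 - 4)*0)**2 = sqrt(1/(-123 + (-2 + (-11)**2)) - 7096) - (-49 + (6 - 4)*0)**2 = sqrt(1/(-123 + (-2 + 121)) - 7096) - (-49 + 2*0)**2 = sqrt(1/(-123 + 119) - 7096) - (-49 + 0)**2 = sqrt(1/(-4) - 7096) - 1*(-49)**2 = sqrt(-1/4 - 7096) - 1*2401 = sqrt(-28385/4) - 2401 = I*sqrt(28385)/2 - 2401 = -2401 + I*sqrt(28385)/2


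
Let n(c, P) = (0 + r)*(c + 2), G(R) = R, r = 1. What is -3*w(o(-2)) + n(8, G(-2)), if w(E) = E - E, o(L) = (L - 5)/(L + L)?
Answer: 10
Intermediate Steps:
o(L) = (-5 + L)/(2*L) (o(L) = (-5 + L)/((2*L)) = (-5 + L)*(1/(2*L)) = (-5 + L)/(2*L))
w(E) = 0
n(c, P) = 2 + c (n(c, P) = (0 + 1)*(c + 2) = 1*(2 + c) = 2 + c)
-3*w(o(-2)) + n(8, G(-2)) = -3*0 + (2 + 8) = 0 + 10 = 10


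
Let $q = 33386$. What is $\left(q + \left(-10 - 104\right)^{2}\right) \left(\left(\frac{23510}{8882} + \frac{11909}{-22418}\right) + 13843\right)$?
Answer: $\frac{31966398070418105}{49779169} \approx 6.4216 \cdot 10^{8}$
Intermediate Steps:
$\left(q + \left(-10 - 104\right)^{2}\right) \left(\left(\frac{23510}{8882} + \frac{11909}{-22418}\right) + 13843\right) = \left(33386 + \left(-10 - 104\right)^{2}\right) \left(\left(\frac{23510}{8882} + \frac{11909}{-22418}\right) + 13843\right) = \left(33386 + \left(-114\right)^{2}\right) \left(\left(23510 \cdot \frac{1}{8882} + 11909 \left(- \frac{1}{22418}\right)\right) + 13843\right) = \left(33386 + 12996\right) \left(\left(\frac{11755}{4441} - \frac{11909}{22418}\right) + 13843\right) = 46382 \left(\frac{210635721}{99558338} + 13843\right) = 46382 \cdot \frac{1378396708655}{99558338} = \frac{31966398070418105}{49779169}$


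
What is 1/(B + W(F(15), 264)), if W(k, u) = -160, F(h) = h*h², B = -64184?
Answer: -1/64344 ≈ -1.5541e-5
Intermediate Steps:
F(h) = h³
1/(B + W(F(15), 264)) = 1/(-64184 - 160) = 1/(-64344) = -1/64344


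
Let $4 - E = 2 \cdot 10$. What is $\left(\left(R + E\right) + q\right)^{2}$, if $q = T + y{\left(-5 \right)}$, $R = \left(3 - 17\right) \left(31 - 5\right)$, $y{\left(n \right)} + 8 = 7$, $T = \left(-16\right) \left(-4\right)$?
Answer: $100489$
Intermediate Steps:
$T = 64$
$y{\left(n \right)} = -1$ ($y{\left(n \right)} = -8 + 7 = -1$)
$E = -16$ ($E = 4 - 2 \cdot 10 = 4 - 20 = -16$)
$R = -364$ ($R = \left(-14\right) 26 = -364$)
$q = 63$ ($q = 64 - 1 = 63$)
$\left(\left(R + E\right) + q\right)^{2} = \left(\left(-364 - 16\right) + 63\right)^{2} = \left(-380 + 63\right)^{2} = \left(-317\right)^{2} = 100489$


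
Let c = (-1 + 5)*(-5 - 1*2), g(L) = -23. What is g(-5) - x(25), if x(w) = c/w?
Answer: -547/25 ≈ -21.880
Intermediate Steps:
c = -28 (c = 4*(-5 - 2) = 4*(-7) = -28)
x(w) = -28/w
g(-5) - x(25) = -23 - (-28)/25 = -23 - 1*(-28/25) = -23 + 28/25 = -547/25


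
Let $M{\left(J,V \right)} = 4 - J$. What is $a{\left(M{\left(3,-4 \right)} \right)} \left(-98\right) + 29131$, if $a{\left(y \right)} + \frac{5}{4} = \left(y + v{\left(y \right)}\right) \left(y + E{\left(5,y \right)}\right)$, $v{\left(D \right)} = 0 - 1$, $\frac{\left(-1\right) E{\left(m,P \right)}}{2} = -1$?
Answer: $\frac{58507}{2} \approx 29254.0$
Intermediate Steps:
$E{\left(m,P \right)} = 2$ ($E{\left(m,P \right)} = \left(-2\right) \left(-1\right) = 2$)
$v{\left(D \right)} = -1$
$a{\left(y \right)} = - \frac{5}{4} + \left(-1 + y\right) \left(2 + y\right)$ ($a{\left(y \right)} = - \frac{5}{4} + \left(y - 1\right) \left(y + 2\right) = - \frac{5}{4} + \left(-1 + y\right) \left(2 + y\right)$)
$a{\left(M{\left(3,-4 \right)} \right)} \left(-98\right) + 29131 = \left(- \frac{13}{4} + \left(4 - 3\right) + \left(4 - 3\right)^{2}\right) \left(-98\right) + 29131 = \left(- \frac{13}{4} + 1 + 1^{2}\right) \left(-98\right) + 29131 = \left(- \frac{13}{4} + 1 + 1\right) \left(-98\right) + 29131 = \left(- \frac{5}{4}\right) \left(-98\right) + 29131 = \frac{245}{2} + 29131 = \frac{58507}{2}$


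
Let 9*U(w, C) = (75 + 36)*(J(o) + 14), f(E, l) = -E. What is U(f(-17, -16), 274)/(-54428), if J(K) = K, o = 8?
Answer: -37/7422 ≈ -0.0049852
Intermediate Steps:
U(w, C) = 814/3 (U(w, C) = ((75 + 36)*(8 + 14))/9 = (111*22)/9 = (⅑)*2442 = 814/3)
U(f(-17, -16), 274)/(-54428) = (814/3)/(-54428) = (814/3)*(-1/54428) = -37/7422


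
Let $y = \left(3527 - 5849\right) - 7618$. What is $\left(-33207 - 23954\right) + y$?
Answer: $-67101$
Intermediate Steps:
$y = -9940$ ($y = -2322 - 7618 = -9940$)
$\left(-33207 - 23954\right) + y = \left(-33207 - 23954\right) - 9940 = -57161 - 9940 = -67101$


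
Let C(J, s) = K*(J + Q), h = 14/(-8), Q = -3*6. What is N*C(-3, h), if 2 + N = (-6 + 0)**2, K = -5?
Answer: 3570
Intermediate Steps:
Q = -18
h = -7/4 (h = 14*(-1/8) = -7/4 ≈ -1.7500)
N = 34 (N = -2 + (-6 + 0)**2 = -2 + (-6)**2 = -2 + 36 = 34)
C(J, s) = 90 - 5*J (C(J, s) = -5*(J - 18) = -5*(-18 + J) = 90 - 5*J)
N*C(-3, h) = 34*(90 - 5*(-3)) = 34*(90 + 15) = 34*105 = 3570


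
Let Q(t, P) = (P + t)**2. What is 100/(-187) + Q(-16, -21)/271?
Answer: 228903/50677 ≈ 4.5169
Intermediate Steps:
100/(-187) + Q(-16, -21)/271 = 100/(-187) + (-21 - 16)**2/271 = 100*(-1/187) + (-37)**2*(1/271) = -100/187 + 1369*(1/271) = -100/187 + 1369/271 = 228903/50677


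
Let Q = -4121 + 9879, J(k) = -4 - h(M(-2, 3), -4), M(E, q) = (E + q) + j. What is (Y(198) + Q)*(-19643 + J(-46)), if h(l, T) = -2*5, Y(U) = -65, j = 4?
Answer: -111793441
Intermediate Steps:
M(E, q) = 4 + E + q (M(E, q) = (E + q) + 4 = 4 + E + q)
h(l, T) = -10
J(k) = 6 (J(k) = -4 - 1*(-10) = -4 + 10 = 6)
Q = 5758
(Y(198) + Q)*(-19643 + J(-46)) = (-65 + 5758)*(-19643 + 6) = 5693*(-19637) = -111793441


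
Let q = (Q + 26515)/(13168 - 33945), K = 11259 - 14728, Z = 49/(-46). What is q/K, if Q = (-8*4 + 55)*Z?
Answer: 52981/144150826 ≈ 0.00036754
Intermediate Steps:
Z = -49/46 (Z = 49*(-1/46) = -49/46 ≈ -1.0652)
Q = -49/2 (Q = (-8*4 + 55)*(-49/46) = (-32 + 55)*(-49/46) = 23*(-49/46) = -49/2 ≈ -24.500)
K = -3469
q = -52981/41554 (q = (-49/2 + 26515)/(13168 - 33945) = (52981/2)/(-20777) = (52981/2)*(-1/20777) = -52981/41554 ≈ -1.2750)
q/K = -52981/41554/(-3469) = -52981/41554*(-1/3469) = 52981/144150826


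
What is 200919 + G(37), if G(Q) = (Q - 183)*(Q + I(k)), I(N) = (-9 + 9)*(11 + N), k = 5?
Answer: 195517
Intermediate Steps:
I(N) = 0 (I(N) = 0*(11 + N) = 0)
G(Q) = Q*(-183 + Q) (G(Q) = (Q - 183)*(Q + 0) = (-183 + Q)*Q = Q*(-183 + Q))
200919 + G(37) = 200919 + 37*(-183 + 37) = 200919 + 37*(-146) = 200919 - 5402 = 195517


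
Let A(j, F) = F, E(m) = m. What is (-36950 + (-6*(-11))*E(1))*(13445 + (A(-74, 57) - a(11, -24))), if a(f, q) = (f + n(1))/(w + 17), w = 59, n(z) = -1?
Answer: -9462055382/19 ≈ -4.9800e+8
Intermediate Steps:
a(f, q) = -1/76 + f/76 (a(f, q) = (f - 1)/(59 + 17) = (-1 + f)/76 = (-1 + f)*(1/76) = -1/76 + f/76)
(-36950 + (-6*(-11))*E(1))*(13445 + (A(-74, 57) - a(11, -24))) = (-36950 - 6*(-11)*1)*(13445 + (57 - (-1/76 + (1/76)*11))) = (-36950 + 66*1)*(13445 + (57 - (-1/76 + 11/76))) = (-36950 + 66)*(13445 + (57 - 1*5/38)) = -36884*(13445 + (57 - 5/38)) = -36884*(13445 + 2161/38) = -36884*513071/38 = -9462055382/19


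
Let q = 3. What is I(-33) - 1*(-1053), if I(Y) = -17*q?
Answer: 1002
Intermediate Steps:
I(Y) = -51 (I(Y) = -17*3 = -51)
I(-33) - 1*(-1053) = -51 - 1*(-1053) = -51 + 1053 = 1002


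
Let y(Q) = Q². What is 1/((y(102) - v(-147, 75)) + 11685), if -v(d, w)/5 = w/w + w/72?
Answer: 24/530381 ≈ 4.5250e-5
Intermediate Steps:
v(d, w) = -5 - 5*w/72 (v(d, w) = -5*(w/w + w/72) = -5*(1 + w*(1/72)) = -5*(1 + w/72) = -5 - 5*w/72)
1/((y(102) - v(-147, 75)) + 11685) = 1/((102² - (-5 - 5/72*75)) + 11685) = 1/((10404 - (-5 - 125/24)) + 11685) = 1/((10404 - 1*(-245/24)) + 11685) = 1/((10404 + 245/24) + 11685) = 1/(249941/24 + 11685) = 1/(530381/24) = 24/530381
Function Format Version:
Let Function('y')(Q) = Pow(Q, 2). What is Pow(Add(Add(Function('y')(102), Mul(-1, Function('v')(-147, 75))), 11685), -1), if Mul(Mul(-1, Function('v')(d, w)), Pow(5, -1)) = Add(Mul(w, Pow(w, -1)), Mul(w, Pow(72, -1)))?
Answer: Rational(24, 530381) ≈ 4.5250e-5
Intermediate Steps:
Function('v')(d, w) = Add(-5, Mul(Rational(-5, 72), w)) (Function('v')(d, w) = Mul(-5, Add(Mul(w, Pow(w, -1)), Mul(w, Pow(72, -1)))) = Mul(-5, Add(1, Mul(w, Rational(1, 72)))) = Mul(-5, Add(1, Mul(Rational(1, 72), w))) = Add(-5, Mul(Rational(-5, 72), w)))
Pow(Add(Add(Function('y')(102), Mul(-1, Function('v')(-147, 75))), 11685), -1) = Pow(Add(Add(Pow(102, 2), Mul(-1, Add(-5, Mul(Rational(-5, 72), 75)))), 11685), -1) = Pow(Add(Add(10404, Mul(-1, Add(-5, Rational(-125, 24)))), 11685), -1) = Pow(Add(Add(10404, Mul(-1, Rational(-245, 24))), 11685), -1) = Pow(Add(Add(10404, Rational(245, 24)), 11685), -1) = Pow(Add(Rational(249941, 24), 11685), -1) = Pow(Rational(530381, 24), -1) = Rational(24, 530381)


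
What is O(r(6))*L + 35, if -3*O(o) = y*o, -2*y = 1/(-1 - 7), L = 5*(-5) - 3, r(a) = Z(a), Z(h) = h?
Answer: 77/2 ≈ 38.500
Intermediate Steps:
r(a) = a
L = -28 (L = -25 - 3 = -28)
y = 1/16 (y = -1/(2*(-1 - 7)) = -1/2/(-8) = -1/2*(-1/8) = 1/16 ≈ 0.062500)
O(o) = -o/48
O(r(6))*L + 35 = -1/48*6*(-28) + 35 = -1/8*(-28) + 35 = 7/2 + 35 = 77/2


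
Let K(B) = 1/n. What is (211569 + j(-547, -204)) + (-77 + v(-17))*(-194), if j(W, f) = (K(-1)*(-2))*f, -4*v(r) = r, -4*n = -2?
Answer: 452997/2 ≈ 2.2650e+5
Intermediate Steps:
n = ½ (n = -¼*(-2) = ½ ≈ 0.50000)
v(r) = -r/4
K(B) = 2 (K(B) = 1/(½) = 2)
j(W, f) = -4*f (j(W, f) = (2*(-2))*f = -4*f)
(211569 + j(-547, -204)) + (-77 + v(-17))*(-194) = (211569 - 4*(-204)) + (-77 - ¼*(-17))*(-194) = (211569 + 816) + (-77 + 17/4)*(-194) = 212385 - 291/4*(-194) = 212385 + 28227/2 = 452997/2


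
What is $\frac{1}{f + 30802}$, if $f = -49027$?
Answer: $- \frac{1}{18225} \approx -5.487 \cdot 10^{-5}$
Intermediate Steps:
$\frac{1}{f + 30802} = \frac{1}{-49027 + 30802} = \frac{1}{-18225} = - \frac{1}{18225}$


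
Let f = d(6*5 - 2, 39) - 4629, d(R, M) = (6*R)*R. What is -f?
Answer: -75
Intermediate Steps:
d(R, M) = 6*R**2
f = 75 (f = 6*(6*5 - 2)**2 - 4629 = 6*(30 - 2)**2 - 4629 = 6*28**2 - 4629 = 6*784 - 4629 = 4704 - 4629 = 75)
-f = -1*75 = -75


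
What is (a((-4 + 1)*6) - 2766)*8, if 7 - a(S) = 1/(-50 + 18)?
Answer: -88287/4 ≈ -22072.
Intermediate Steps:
a(S) = 225/32 (a(S) = 7 - 1/(-50 + 18) = 7 - 1/(-32) = 7 - 1*(-1/32) = 7 + 1/32 = 225/32)
(a((-4 + 1)*6) - 2766)*8 = (225/32 - 2766)*8 = -88287/32*8 = -88287/4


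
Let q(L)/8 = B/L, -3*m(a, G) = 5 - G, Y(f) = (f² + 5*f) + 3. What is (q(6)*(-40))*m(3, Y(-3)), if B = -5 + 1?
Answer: -5120/9 ≈ -568.89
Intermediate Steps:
Y(f) = 3 + f² + 5*f
B = -4
m(a, G) = -5/3 + G/3 (m(a, G) = -(5 - G)/3 = -5/3 + G/3)
q(L) = -32/L (q(L) = 8*(-4/L) = -32/L)
(q(6)*(-40))*m(3, Y(-3)) = (-32/6*(-40))*(-5/3 + (3 + (-3)² + 5*(-3))/3) = (-32*⅙*(-40))*(-5/3 + (3 + 9 - 15)/3) = (-16/3*(-40))*(-5/3 + (⅓)*(-3)) = 640*(-5/3 - 1)/3 = (640/3)*(-8/3) = -5120/9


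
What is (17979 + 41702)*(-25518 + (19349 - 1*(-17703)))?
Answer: 688360654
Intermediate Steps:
(17979 + 41702)*(-25518 + (19349 - 1*(-17703))) = 59681*(-25518 + (19349 + 17703)) = 59681*(-25518 + 37052) = 59681*11534 = 688360654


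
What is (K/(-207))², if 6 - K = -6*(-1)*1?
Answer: 0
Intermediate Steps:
K = 0 (K = 6 - (-6*(-1)) = 6 - 6 = 0)
(K/(-207))² = (0/(-207))² = (0*(-1/207))² = 0² = 0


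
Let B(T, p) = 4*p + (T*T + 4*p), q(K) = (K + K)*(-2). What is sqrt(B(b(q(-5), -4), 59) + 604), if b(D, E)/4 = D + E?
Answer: 2*sqrt(1293) ≈ 71.917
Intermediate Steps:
q(K) = -4*K (q(K) = (2*K)*(-2) = -4*K)
b(D, E) = 4*D + 4*E (b(D, E) = 4*(D + E) = 4*D + 4*E)
B(T, p) = T**2 + 8*p (B(T, p) = 4*p + (T**2 + 4*p) = T**2 + 8*p)
sqrt(B(b(q(-5), -4), 59) + 604) = sqrt(((4*(-4*(-5)) + 4*(-4))**2 + 8*59) + 604) = sqrt(((4*20 - 16)**2 + 472) + 604) = sqrt(((80 - 16)**2 + 472) + 604) = sqrt((64**2 + 472) + 604) = sqrt((4096 + 472) + 604) = sqrt(4568 + 604) = sqrt(5172) = 2*sqrt(1293)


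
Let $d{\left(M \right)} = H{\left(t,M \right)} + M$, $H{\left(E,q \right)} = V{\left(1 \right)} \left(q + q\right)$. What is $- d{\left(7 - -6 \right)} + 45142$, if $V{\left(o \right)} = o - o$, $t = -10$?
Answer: $45129$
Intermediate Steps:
$V{\left(o \right)} = 0$
$H{\left(E,q \right)} = 0$ ($H{\left(E,q \right)} = 0 \left(q + q\right) = 0 \cdot 2 q = 0$)
$d{\left(M \right)} = M$ ($d{\left(M \right)} = 0 + M = M$)
$- d{\left(7 - -6 \right)} + 45142 = - (7 - -6) + 45142 = - (7 + 6) + 45142 = \left(-1\right) 13 + 45142 = -13 + 45142 = 45129$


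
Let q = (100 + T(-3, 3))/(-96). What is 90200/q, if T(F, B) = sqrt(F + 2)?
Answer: -865920000/10001 + 8659200*I/10001 ≈ -86583.0 + 865.83*I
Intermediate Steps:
T(F, B) = sqrt(2 + F)
q = -25/24 - I/96 (q = (100 + sqrt(2 - 3))/(-96) = -(100 + sqrt(-1))/96 = -(100 + I)/96 = -25/24 - I/96 ≈ -1.0417 - 0.010417*I)
90200/q = 90200/(-25/24 - I/96) = 90200*(9216*(-25/24 + I/96)/10001) = 831283200*(-25/24 + I/96)/10001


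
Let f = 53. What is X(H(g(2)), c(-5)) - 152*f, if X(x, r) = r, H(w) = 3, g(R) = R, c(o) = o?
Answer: -8061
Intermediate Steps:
X(H(g(2)), c(-5)) - 152*f = -5 - 152*53 = -5 - 8056 = -8061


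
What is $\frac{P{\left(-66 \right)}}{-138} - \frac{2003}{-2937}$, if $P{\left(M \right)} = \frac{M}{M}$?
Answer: $\frac{91159}{135102} \approx 0.67474$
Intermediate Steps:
$P{\left(M \right)} = 1$
$\frac{P{\left(-66 \right)}}{-138} - \frac{2003}{-2937} = 1 \frac{1}{-138} - \frac{2003}{-2937} = 1 \left(- \frac{1}{138}\right) - - \frac{2003}{2937} = - \frac{1}{138} + \frac{2003}{2937} = \frac{91159}{135102}$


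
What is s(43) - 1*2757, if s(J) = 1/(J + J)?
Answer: -237101/86 ≈ -2757.0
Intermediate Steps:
s(J) = 1/(2*J)
s(43) - 1*2757 = (1/2)/43 - 1*2757 = (1/2)*(1/43) - 2757 = 1/86 - 2757 = -237101/86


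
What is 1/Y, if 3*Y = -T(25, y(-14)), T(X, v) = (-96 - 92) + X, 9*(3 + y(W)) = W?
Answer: 3/163 ≈ 0.018405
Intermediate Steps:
y(W) = -3 + W/9
T(X, v) = -188 + X
Y = 163/3 (Y = (-(-188 + 25))/3 = (-1*(-163))/3 = (⅓)*163 = 163/3 ≈ 54.333)
1/Y = 1/(163/3) = 3/163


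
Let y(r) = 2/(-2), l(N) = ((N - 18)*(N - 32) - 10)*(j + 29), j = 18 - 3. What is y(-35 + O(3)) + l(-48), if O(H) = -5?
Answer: 231879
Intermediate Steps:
j = 15
l(N) = -440 + 44*(-32 + N)*(-18 + N) (l(N) = ((N - 18)*(N - 32) - 10)*(15 + 29) = ((-18 + N)*(-32 + N) - 10)*44 = ((-32 + N)*(-18 + N) - 10)*44 = (-10 + (-32 + N)*(-18 + N))*44 = -440 + 44*(-32 + N)*(-18 + N))
y(r) = -1 (y(r) = 2*(-½) = -1)
y(-35 + O(3)) + l(-48) = -1 + (24904 - 2200*(-48) + 44*(-48)²) = -1 + (24904 + 105600 + 44*2304) = -1 + (24904 + 105600 + 101376) = -1 + 231880 = 231879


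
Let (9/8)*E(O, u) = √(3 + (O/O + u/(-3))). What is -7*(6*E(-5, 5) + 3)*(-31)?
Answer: 651 + 3472*√21/9 ≈ 2418.9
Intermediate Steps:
E(O, u) = 8*√(4 - u/3)/9 (E(O, u) = 8*√(3 + (O/O + u/(-3)))/9 = 8*√(3 + (1 + u*(-⅓)))/9 = 8*√(3 + (1 - u/3))/9 = 8*√(4 - u/3)/9)
-7*(6*E(-5, 5) + 3)*(-31) = -7*(6*(8*√(36 - 3*5)/27) + 3)*(-31) = -7*(6*(8*√(36 - 15)/27) + 3)*(-31) = -7*(6*(8*√21/27) + 3)*(-31) = -7*(16*√21/9 + 3)*(-31) = -7*(3 + 16*√21/9)*(-31) = (-21 - 112*√21/9)*(-31) = 651 + 3472*√21/9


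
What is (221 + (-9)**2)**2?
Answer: 91204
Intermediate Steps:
(221 + (-9)**2)**2 = (221 + 81)**2 = 302**2 = 91204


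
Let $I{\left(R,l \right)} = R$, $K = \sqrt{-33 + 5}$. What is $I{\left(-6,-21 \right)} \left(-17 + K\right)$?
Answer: $102 - 12 i \sqrt{7} \approx 102.0 - 31.749 i$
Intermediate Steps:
$K = 2 i \sqrt{7}$ ($K = \sqrt{-28} = 2 i \sqrt{7} \approx 5.2915 i$)
$I{\left(-6,-21 \right)} \left(-17 + K\right) = - 6 \left(-17 + 2 i \sqrt{7}\right) = 102 - 12 i \sqrt{7}$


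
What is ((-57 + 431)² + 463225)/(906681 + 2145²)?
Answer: 603101/5507706 ≈ 0.10950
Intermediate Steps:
((-57 + 431)² + 463225)/(906681 + 2145²) = (374² + 463225)/(906681 + 4601025) = (139876 + 463225)/5507706 = 603101*(1/5507706) = 603101/5507706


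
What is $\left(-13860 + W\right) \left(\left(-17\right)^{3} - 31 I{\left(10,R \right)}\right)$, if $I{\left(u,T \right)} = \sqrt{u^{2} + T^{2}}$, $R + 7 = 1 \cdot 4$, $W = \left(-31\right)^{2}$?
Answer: $63372787 + 399869 \sqrt{109} \approx 6.7548 \cdot 10^{7}$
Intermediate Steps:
$W = 961$
$R = -3$ ($R = -7 + 1 \cdot 4 = -7 + 4 = -3$)
$I{\left(u,T \right)} = \sqrt{T^{2} + u^{2}}$
$\left(-13860 + W\right) \left(\left(-17\right)^{3} - 31 I{\left(10,R \right)}\right) = \left(-13860 + 961\right) \left(\left(-17\right)^{3} - 31 \sqrt{\left(-3\right)^{2} + 10^{2}}\right) = - 12899 \left(-4913 - 31 \sqrt{9 + 100}\right) = - 12899 \left(-4913 - 31 \sqrt{109}\right) = 63372787 + 399869 \sqrt{109}$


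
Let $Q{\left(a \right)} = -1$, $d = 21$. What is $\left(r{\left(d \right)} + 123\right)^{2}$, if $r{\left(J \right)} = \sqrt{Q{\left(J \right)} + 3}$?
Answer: $\left(123 + \sqrt{2}\right)^{2} \approx 15479.0$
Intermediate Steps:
$r{\left(J \right)} = \sqrt{2}$ ($r{\left(J \right)} = \sqrt{-1 + 3} = \sqrt{2}$)
$\left(r{\left(d \right)} + 123\right)^{2} = \left(\sqrt{2} + 123\right)^{2} = \left(123 + \sqrt{2}\right)^{2}$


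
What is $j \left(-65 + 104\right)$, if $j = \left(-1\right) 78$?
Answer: $-3042$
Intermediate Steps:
$j = -78$
$j \left(-65 + 104\right) = - 78 \left(-65 + 104\right) = \left(-78\right) 39 = -3042$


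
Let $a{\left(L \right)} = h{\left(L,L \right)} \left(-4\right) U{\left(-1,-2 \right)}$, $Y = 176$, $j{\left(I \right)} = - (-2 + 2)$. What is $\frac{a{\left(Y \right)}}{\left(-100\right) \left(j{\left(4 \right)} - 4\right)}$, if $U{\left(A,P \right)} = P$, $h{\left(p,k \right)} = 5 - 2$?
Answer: $\frac{3}{50} \approx 0.06$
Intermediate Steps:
$j{\left(I \right)} = 0$ ($j{\left(I \right)} = \left(-1\right) 0 = 0$)
$h{\left(p,k \right)} = 3$
$a{\left(L \right)} = 24$ ($a{\left(L \right)} = 3 \left(-4\right) \left(-2\right) = \left(-12\right) \left(-2\right) = 24$)
$\frac{a{\left(Y \right)}}{\left(-100\right) \left(j{\left(4 \right)} - 4\right)} = \frac{24}{\left(-100\right) \left(0 - 4\right)} = \frac{24}{\left(-100\right) \left(-4\right)} = \frac{24}{400} = 24 \cdot \frac{1}{400} = \frac{3}{50}$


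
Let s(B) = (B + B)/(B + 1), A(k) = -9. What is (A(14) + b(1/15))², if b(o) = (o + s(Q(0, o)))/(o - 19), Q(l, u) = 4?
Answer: 6661561/80656 ≈ 82.592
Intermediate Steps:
s(B) = 2*B/(1 + B) (s(B) = (2*B)/(1 + B) = 2*B/(1 + B))
b(o) = (8/5 + o)/(-19 + o) (b(o) = (o + 2*4/(1 + 4))/(o - 19) = (o + 2*4/5)/(-19 + o) = (o + 2*4*(⅕))/(-19 + o) = (o + 8/5)/(-19 + o) = (8/5 + o)/(-19 + o))
(A(14) + b(1/15))² = (-9 + (8/5 + 1/15)/(-19 + 1/15))² = (-9 + (5/3)/(-284/15))² = (-9 - 15/284*5/3)² = (-9 - 25/284)² = (-2581/284)² = 6661561/80656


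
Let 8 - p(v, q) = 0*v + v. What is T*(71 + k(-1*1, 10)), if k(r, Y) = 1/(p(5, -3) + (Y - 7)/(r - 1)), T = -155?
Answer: -33325/3 ≈ -11108.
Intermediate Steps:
p(v, q) = 8 - v (p(v, q) = 8 - (0*v + v) = 8 - (0 + v) = 8 - v)
k(r, Y) = 1/(3 + (-7 + Y)/(-1 + r)) (k(r, Y) = 1/((8 - 1*5) + (Y - 7)/(r - 1)) = 1/((8 - 5) + (-7 + Y)/(-1 + r)) = 1/(3 + (-7 + Y)/(-1 + r)))
T*(71 + k(-1*1, 10)) = -155*(71 + (-1 - 1*1)/(-10 + 10 + 3*(-1*1))) = -155*(71 + (-1 - 1)/(-10 + 10 + 3*(-1))) = -155*(71 - 2/(-10 + 10 - 3)) = -155*(71 - 2/(-3)) = -155*(71 - 1/3*(-2)) = -155*(71 + 2/3) = -155*215/3 = -33325/3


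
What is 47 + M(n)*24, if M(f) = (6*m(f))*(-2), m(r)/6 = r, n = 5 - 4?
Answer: -1681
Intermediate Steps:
n = 1
m(r) = 6*r
M(f) = -72*f (M(f) = (6*(6*f))*(-2) = (36*f)*(-2) = -72*f)
47 + M(n)*24 = 47 - 72*1*24 = 47 - 72*24 = 47 - 1728 = -1681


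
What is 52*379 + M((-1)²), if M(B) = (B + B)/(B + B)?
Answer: 19709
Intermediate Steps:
M(B) = 1 (M(B) = (2*B)/((2*B)) = (2*B)*(1/(2*B)) = 1)
52*379 + M((-1)²) = 52*379 + 1 = 19708 + 1 = 19709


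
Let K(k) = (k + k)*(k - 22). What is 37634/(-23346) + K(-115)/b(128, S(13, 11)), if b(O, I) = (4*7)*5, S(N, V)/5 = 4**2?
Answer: 36518185/163422 ≈ 223.46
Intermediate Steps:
S(N, V) = 80 (S(N, V) = 5*4**2 = 5*16 = 80)
b(O, I) = 140 (b(O, I) = 28*5 = 140)
K(k) = 2*k*(-22 + k) (K(k) = (2*k)*(-22 + k) = 2*k*(-22 + k))
37634/(-23346) + K(-115)/b(128, S(13, 11)) = 37634/(-23346) + (2*(-115)*(-22 - 115))/140 = 37634*(-1/23346) + (2*(-115)*(-137))*(1/140) = -18817/11673 + 31510*(1/140) = -18817/11673 + 3151/14 = 36518185/163422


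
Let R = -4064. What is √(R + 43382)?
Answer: √39318 ≈ 198.29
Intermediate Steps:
√(R + 43382) = √(-4064 + 43382) = √39318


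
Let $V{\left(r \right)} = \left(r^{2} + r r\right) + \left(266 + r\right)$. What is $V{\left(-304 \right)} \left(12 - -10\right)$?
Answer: $4065468$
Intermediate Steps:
$V{\left(r \right)} = 266 + r + 2 r^{2}$ ($V{\left(r \right)} = \left(r^{2} + r^{2}\right) + \left(266 + r\right) = 2 r^{2} + \left(266 + r\right) = 266 + r + 2 r^{2}$)
$V{\left(-304 \right)} \left(12 - -10\right) = \left(266 - 304 + 2 \left(-304\right)^{2}\right) \left(12 - -10\right) = \left(266 - 304 + 2 \cdot 92416\right) \left(12 + 10\right) = \left(266 - 304 + 184832\right) 22 = 184794 \cdot 22 = 4065468$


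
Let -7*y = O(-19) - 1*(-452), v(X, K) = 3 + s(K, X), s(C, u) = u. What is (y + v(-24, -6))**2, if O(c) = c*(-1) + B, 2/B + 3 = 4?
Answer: 384400/49 ≈ 7844.9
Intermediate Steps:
B = 2 (B = 2/(-3 + 4) = 2/1 = 2*1 = 2)
O(c) = 2 - c (O(c) = c*(-1) + 2 = -c + 2 = 2 - c)
v(X, K) = 3 + X
y = -473/7 (y = -((2 - 1*(-19)) - 1*(-452))/7 = -((2 + 19) + 452)/7 = -(21 + 452)/7 = -1/7*473 = -473/7 ≈ -67.571)
(y + v(-24, -6))**2 = (-473/7 + (3 - 24))**2 = (-473/7 - 21)**2 = (-620/7)**2 = 384400/49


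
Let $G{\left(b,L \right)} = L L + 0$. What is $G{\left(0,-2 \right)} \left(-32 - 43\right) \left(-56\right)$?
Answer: $16800$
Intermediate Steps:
$G{\left(b,L \right)} = L^{2}$ ($G{\left(b,L \right)} = L^{2} + 0 = L^{2}$)
$G{\left(0,-2 \right)} \left(-32 - 43\right) \left(-56\right) = \left(-2\right)^{2} \left(-32 - 43\right) \left(-56\right) = 4 \left(\left(-75\right) \left(-56\right)\right) = 4 \cdot 4200 = 16800$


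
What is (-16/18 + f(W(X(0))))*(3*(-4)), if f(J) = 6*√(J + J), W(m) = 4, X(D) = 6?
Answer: 32/3 - 144*√2 ≈ -192.98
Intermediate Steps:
f(J) = 6*√2*√J (f(J) = 6*√(2*J) = 6*(√2*√J) = 6*√2*√J)
(-16/18 + f(W(X(0))))*(3*(-4)) = (-16/18 + 6*√2*√4)*(3*(-4)) = (-16*1/18 + 6*√2*2)*(-12) = (-8/9 + 12*√2)*(-12) = 32/3 - 144*√2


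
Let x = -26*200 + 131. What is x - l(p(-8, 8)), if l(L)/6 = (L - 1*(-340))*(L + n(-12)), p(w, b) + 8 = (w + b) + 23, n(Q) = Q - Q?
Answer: -37019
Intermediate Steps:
n(Q) = 0
p(w, b) = 15 + b + w (p(w, b) = -8 + ((w + b) + 23) = -8 + ((b + w) + 23) = -8 + (23 + b + w) = 15 + b + w)
l(L) = 6*L*(340 + L) (l(L) = 6*((L - 1*(-340))*(L + 0)) = 6*((L + 340)*L) = 6*((340 + L)*L) = 6*(L*(340 + L)) = 6*L*(340 + L))
x = -5069 (x = -5200 + 131 = -5069)
x - l(p(-8, 8)) = -5069 - 6*(15 + 8 - 8)*(340 + (15 + 8 - 8)) = -5069 - 6*15*(340 + 15) = -5069 - 6*15*355 = -5069 - 1*31950 = -5069 - 31950 = -37019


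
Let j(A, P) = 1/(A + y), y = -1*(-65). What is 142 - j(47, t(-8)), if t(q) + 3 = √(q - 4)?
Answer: 15903/112 ≈ 141.99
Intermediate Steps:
t(q) = -3 + √(-4 + q) (t(q) = -3 + √(q - 4) = -3 + √(-4 + q))
y = 65
j(A, P) = 1/(65 + A) (j(A, P) = 1/(A + 65) = 1/(65 + A))
142 - j(47, t(-8)) = 142 - 1/(65 + 47) = 142 - 1/112 = 15903/112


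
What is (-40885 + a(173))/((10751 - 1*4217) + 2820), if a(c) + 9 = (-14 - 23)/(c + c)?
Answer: -14149361/3236484 ≈ -4.3718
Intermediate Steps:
a(c) = -9 - 37/(2*c) (a(c) = -9 + (-14 - 23)/(c + c) = -9 - 37*1/(2*c) = -9 - 37/(2*c))
(-40885 + a(173))/((10751 - 1*4217) + 2820) = (-40885 + (-9 - 37/2/173))/((10751 - 1*4217) + 2820) = (-40885 + (-9 - 37/2*1/173))/((10751 - 4217) + 2820) = (-40885 + (-9 - 37/346))/(6534 + 2820) = (-40885 - 3151/346)/9354 = -14149361/346*1/9354 = -14149361/3236484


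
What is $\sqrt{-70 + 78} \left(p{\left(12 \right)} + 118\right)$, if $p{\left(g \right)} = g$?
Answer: $260 \sqrt{2} \approx 367.7$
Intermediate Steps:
$\sqrt{-70 + 78} \left(p{\left(12 \right)} + 118\right) = \sqrt{-70 + 78} \left(12 + 118\right) = \sqrt{8} \cdot 130 = 2 \sqrt{2} \cdot 130 = 260 \sqrt{2}$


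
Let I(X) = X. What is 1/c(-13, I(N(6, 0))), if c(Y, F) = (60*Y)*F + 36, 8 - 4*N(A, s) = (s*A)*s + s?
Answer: -1/1524 ≈ -0.00065617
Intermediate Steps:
N(A, s) = 2 - s/4 - A*s**2/4 (N(A, s) = 2 - ((s*A)*s + s)/4 = 2 - ((A*s)*s + s)/4 = 2 - (A*s**2 + s)/4 = 2 - (s + A*s**2)/4 = 2 + (-s/4 - A*s**2/4) = 2 - s/4 - A*s**2/4)
c(Y, F) = 36 + 60*F*Y (c(Y, F) = 60*F*Y + 36 = 36 + 60*F*Y)
1/c(-13, I(N(6, 0))) = 1/(36 + 60*(2 - 1/4*0 - 1/4*6*0**2)*(-13)) = 1/(36 + 60*(2 + 0 - 1/4*6*0)*(-13)) = 1/(36 + 60*(2 + 0 + 0)*(-13)) = 1/(36 + 60*2*(-13)) = 1/(36 - 1560) = 1/(-1524) = -1/1524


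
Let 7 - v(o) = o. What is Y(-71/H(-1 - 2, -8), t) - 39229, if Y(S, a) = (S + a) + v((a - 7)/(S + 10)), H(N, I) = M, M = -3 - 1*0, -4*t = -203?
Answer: -23724223/606 ≈ -39149.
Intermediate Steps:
t = 203/4 (t = -¼*(-203) = 203/4 ≈ 50.750)
v(o) = 7 - o
M = -3 (M = -3 + 0 = -3)
H(N, I) = -3
Y(S, a) = 7 + S + a - (-7 + a)/(10 + S) (Y(S, a) = (S + a) + (7 - (a - 7)/(S + 10)) = (S + a) + (7 - (-7 + a)/(10 + S)) = 7 + S + a - (-7 + a)/(10 + S))
Y(-71/H(-1 - 2, -8), t) - 39229 = (7 - 1*203/4 + (10 - 71/(-3))*(7 - 71/(-3) + 203/4))/(10 - 71/(-3)) - 39229 = (7 - 203/4 + (10 - 71*(-⅓))*(7 - 71*(-⅓) + 203/4))/(10 - 71*(-⅓)) - 39229 = (7 - 203/4 + (10 + 71/3)*(7 + 71/3 + 203/4))/(10 + 71/3) - 39229 = (7 - 203/4 + (101/3)*(977/12))/(101/3) - 39229 = 3*(7 - 203/4 + 98677/36)/101 - 39229 = (3/101)*(48551/18) - 39229 = 48551/606 - 39229 = -23724223/606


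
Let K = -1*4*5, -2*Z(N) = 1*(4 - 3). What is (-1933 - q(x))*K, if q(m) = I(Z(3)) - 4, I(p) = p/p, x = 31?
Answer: 38600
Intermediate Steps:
Z(N) = -½ (Z(N) = -(4 - 3)/2 = -1/2 = -½*1 = -½)
I(p) = 1
q(m) = -3 (q(m) = 1 - 4 = -3)
K = -20 (K = -4*5 = -20)
(-1933 - q(x))*K = (-1933 - 1*(-3))*(-20) = (-1933 + 3)*(-20) = -1930*(-20) = 38600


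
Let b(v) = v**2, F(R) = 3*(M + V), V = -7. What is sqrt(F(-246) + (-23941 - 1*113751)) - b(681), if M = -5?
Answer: -463761 + 16*I*sqrt(538) ≈ -4.6376e+5 + 371.12*I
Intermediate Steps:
F(R) = -36 (F(R) = 3*(-5 - 7) = 3*(-12) = -36)
sqrt(F(-246) + (-23941 - 1*113751)) - b(681) = sqrt(-36 + (-23941 - 1*113751)) - 1*681**2 = sqrt(-36 + (-23941 - 113751)) - 1*463761 = sqrt(-36 - 137692) - 463761 = sqrt(-137728) - 463761 = 16*I*sqrt(538) - 463761 = -463761 + 16*I*sqrt(538)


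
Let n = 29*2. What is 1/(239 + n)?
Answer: 1/297 ≈ 0.0033670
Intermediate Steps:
n = 58
1/(239 + n) = 1/(239 + 58) = 1/297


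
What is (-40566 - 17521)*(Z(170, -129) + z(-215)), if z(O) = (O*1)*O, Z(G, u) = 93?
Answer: -2690473666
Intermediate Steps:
z(O) = O² (z(O) = O*O = O²)
(-40566 - 17521)*(Z(170, -129) + z(-215)) = (-40566 - 17521)*(93 + (-215)²) = -58087*(93 + 46225) = -58087*46318 = -2690473666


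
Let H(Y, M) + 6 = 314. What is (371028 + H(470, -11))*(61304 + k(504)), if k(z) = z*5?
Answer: 23700148864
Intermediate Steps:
H(Y, M) = 308 (H(Y, M) = -6 + 314 = 308)
k(z) = 5*z
(371028 + H(470, -11))*(61304 + k(504)) = (371028 + 308)*(61304 + 5*504) = 371336*(61304 + 2520) = 371336*63824 = 23700148864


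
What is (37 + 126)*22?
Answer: 3586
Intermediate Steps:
(37 + 126)*22 = 163*22 = 3586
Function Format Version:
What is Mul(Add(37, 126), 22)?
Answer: 3586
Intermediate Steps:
Mul(Add(37, 126), 22) = Mul(163, 22) = 3586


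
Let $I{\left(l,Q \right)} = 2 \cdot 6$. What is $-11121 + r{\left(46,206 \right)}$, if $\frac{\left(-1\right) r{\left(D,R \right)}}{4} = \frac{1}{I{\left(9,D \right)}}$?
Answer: $- \frac{33364}{3} \approx -11121.0$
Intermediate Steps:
$I{\left(l,Q \right)} = 12$
$r{\left(D,R \right)} = - \frac{1}{3}$ ($r{\left(D,R \right)} = - \frac{4}{12} = \left(-4\right) \frac{1}{12} = - \frac{1}{3}$)
$-11121 + r{\left(46,206 \right)} = -11121 - \frac{1}{3} = - \frac{33364}{3}$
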